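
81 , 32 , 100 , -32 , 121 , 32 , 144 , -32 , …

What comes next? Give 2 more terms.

169, 32

Positions 1, 3, 5, … form one subsequence and positions 2, 4, 6, … form another.
Track A is 81, 100, 121, 144, which is the squares 9², 10², 11², ….
Track B is 32, -32, 32, -32, which is the oscillation 32·(−1)^(n+1).
The 9th slot belongs to track A; its 5th term is 169.
The 10th slot belongs to track B; its 5th term is 32.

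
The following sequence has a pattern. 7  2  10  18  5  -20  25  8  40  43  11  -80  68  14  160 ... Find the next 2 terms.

Read the sequence 3 terms at a time; column i is its own pattern.
Subsequence A is 7, 18, 25, 43, 68, which is Fibonacci-style (each term is the sum of the two before it).
Subsequence B is 2, 5, 8, 11, 14, which is arithmetic, step +3.
Subsequence C is 10, -20, 40, -80, 160, which is geometric with ratio -2.
Position 16 → subsequence A, term 6 = 111.
The 17th slot belongs to subsequence B; its 6th term is 17.

111, 17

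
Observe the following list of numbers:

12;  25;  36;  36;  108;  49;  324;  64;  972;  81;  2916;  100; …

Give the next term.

Odd-indexed and even-indexed terms follow separate rules.
Track A: 12, 36, 108, 324, 972, 2916. A geometric progression (common ratio 3).
Track B: 25, 36, 49, 64, 81, 100. Consecutive squares n² from n = 5.
Position 13 falls in track A as its term 7, giving 8748.

8748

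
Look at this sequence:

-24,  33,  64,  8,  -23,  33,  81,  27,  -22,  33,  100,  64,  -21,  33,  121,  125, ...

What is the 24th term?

Split by position mod 4: positions 1, 5, 9, … form one track, and each other residue class forms its own.
Track A: -24, -23, -22, -21. Arithmetic, step +1.
Track B: 33, 33, 33, 33. Constant 33.
Track C: 64, 81, 100, 121. Consecutive squares n² from n = 8.
Track D: 8, 27, 64, 125. Consecutive cubes n³ from n = 2.
Term 24 comes from track D (its 6th entry): 343.

343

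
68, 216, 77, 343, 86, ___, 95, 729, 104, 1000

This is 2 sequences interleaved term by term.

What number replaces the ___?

512

The terms cycle through 2 interleaved subsequences.
Track A: 68, 77, 86, 95, 104 (linear: a_n = 59 + 9·n).
Track B: 216, 343, ?, 729, 1000 (perfect cubes starting at 6³).
Track B's pattern makes the blank 512.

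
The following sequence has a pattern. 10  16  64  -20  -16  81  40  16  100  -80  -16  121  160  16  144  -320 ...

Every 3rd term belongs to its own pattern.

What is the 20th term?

16

Read the sequence 3 terms at a time; column i is its own pattern.
Track A: 10, -20, 40, -80, 160, -320 — geometric, ×-2 each step.
Track B: 16, -16, 16, -16, 16 — alternating ±16.
Track C: 64, 81, 100, 121, 144 — consecutive squares n² from n = 8.
Position 20 falls in track B as its term 7, giving 16.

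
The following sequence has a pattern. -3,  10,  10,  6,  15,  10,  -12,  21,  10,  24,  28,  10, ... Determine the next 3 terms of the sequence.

The terms cycle through 3 interleaved subsequences.
Subsequence A: -3, 6, -12, 24. Geometric, ×-2 each step.
Subsequence B: 10, 15, 21, 28. Triangular numbers starting at T_4.
Subsequence C: 10, 10, 10, 10. Always 10.
The 13th slot belongs to subsequence A; its 5th term is -48.
Position 14 falls in subsequence B as its term 5, giving 36.
Term 15 comes from subsequence C (its 5th entry): 10.

-48, 36, 10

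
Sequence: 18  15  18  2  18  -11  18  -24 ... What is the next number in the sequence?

The terms cycle through 2 interleaved subsequences.
Track A: 18, 18, 18, 18 (constant 18).
Track B: 15, 2, -11, -24 (arithmetic with common difference −13).
Position 9 → track A, term 5 = 18.

18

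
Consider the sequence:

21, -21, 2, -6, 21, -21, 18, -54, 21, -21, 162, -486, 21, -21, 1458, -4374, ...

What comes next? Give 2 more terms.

Reading positions in blocks of 4 reveals the pattern AABB — 2 tracks woven together.
Track A: 21, -21, 21, -21, 21, -21, 21, -21 — the oscillation 21·(−1)^(n+1).
Track B: 2, -6, 18, -54, 162, -486, 1458, -4374 — a geometric progression (common ratio -3).
Term 17 comes from track A (its 9th entry): 21.
Position 18 falls in track A as its term 10, giving -21.

21, -21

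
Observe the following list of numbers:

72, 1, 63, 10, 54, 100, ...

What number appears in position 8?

Positions 1, 3, 5, … form one subsequence and positions 2, 4, 6, … form another.
Track A = 72, 63, 54: arithmetic with common difference −9.
Track B = 1, 10, 100: powers of 10.
Position 8 falls in track B as its term 4, giving 1000.

1000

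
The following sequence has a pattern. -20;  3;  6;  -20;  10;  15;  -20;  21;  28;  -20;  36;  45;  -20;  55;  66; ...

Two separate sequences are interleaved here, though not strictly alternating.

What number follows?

The slot pattern repeats as ABB (period 3), so there are 2 interleaved tracks.
Stream A = -20, -20, -20, -20, -20: always -20.
Stream B = 3, 6, 10, 15, 21, 28, 36, 45, 55, 66: triangular numbers n(n+1)/2 for n = 2, 3, ….
Term 16 comes from stream A (its 6th entry): -20.

-20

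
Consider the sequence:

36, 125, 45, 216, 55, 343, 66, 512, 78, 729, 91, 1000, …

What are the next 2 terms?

105, 1331

The terms cycle through 2 interleaved subsequences.
Stream A: 36, 45, 55, 66, 78, 91. Triangular numbers starting at T_8.
Stream B: 125, 216, 343, 512, 729, 1000. Perfect cubes starting at 5³.
Position 13 falls in stream A as its term 7, giving 105.
Position 14 falls in stream B as its term 7, giving 1331.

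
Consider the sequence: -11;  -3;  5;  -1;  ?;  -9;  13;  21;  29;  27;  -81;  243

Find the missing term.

Reading positions in blocks of 6 reveals the pattern AAABBB — 2 tracks woven together.
Stream A is -11, -3, 5, 13, 21, 29, which is arithmetic with common difference +8.
Stream B is -1, ?, -9, 27, -81, 243, which is a geometric progression (common ratio -3).
Stream B's pattern makes the blank 3.

3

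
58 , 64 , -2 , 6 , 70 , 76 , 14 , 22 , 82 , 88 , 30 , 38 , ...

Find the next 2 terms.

94, 100

The slot pattern repeats as AABB (period 4), so there are 2 interleaved tracks.
Stream A: 58, 64, 70, 76, 82, 88. Linear: a_n = 52 + 6·n.
Stream B: -2, 6, 14, 22, 30, 38. Arithmetic with common difference +8.
Position 13 falls in stream A as its term 7, giving 94.
Term 14 comes from stream A (its 8th entry): 100.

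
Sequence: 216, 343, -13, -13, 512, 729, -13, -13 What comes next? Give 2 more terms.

1000, 1331

Positions follow the repeating pattern AABB; grouping by letter gives 2 tracks.
Track A is 216, 343, 512, 729, which is consecutive cubes n³ from n = 6.
Track B is -13, -13, -13, -13, which is constant -13.
Position 9 falls in track A as its term 5, giving 1000.
The 10th slot belongs to track A; its 6th term is 1331.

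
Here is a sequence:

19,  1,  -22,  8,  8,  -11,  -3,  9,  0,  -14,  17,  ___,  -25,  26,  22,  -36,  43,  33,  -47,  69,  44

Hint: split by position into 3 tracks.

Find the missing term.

11

The terms cycle through 3 interleaved subsequences.
Subsequence A: 19, 8, -3, -14, -25, -36, -47 (arithmetic with common difference −11).
Subsequence B: 1, 8, 9, 17, 26, 43, 69 (each term equals the sum of the previous two).
Subsequence C: -22, -11, 0, ?, 22, 33, 44 (arithmetic with common difference +11).
Filling subsequence C at index 4 by its rule yields 11.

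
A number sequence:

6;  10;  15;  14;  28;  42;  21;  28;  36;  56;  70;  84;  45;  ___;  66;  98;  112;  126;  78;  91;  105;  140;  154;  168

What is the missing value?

Positions follow the repeating pattern AAABBB; grouping by letter gives 2 tracks.
Subsequence A: 6, 10, 15, 21, 28, 36, 45, ?, 66, 78, 91, 105. The triangular numbers T_3, T_4, ….
Subsequence B: 14, 28, 42, 56, 70, 84, 98, 112, 126, 140, 154, 168. Arithmetic, step +14.
Subsequence A's pattern makes the blank 55.

55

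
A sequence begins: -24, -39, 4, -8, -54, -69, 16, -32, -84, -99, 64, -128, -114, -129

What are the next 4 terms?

256, -512, -144, -159

Reading positions in blocks of 4 reveals the pattern AABB — 2 tracks woven together.
Stream A: -24, -39, -54, -69, -84, -99, -114, -129 (arithmetic with common difference −15).
Stream B: 4, -8, 16, -32, 64, -128 (multiplying by -2 each time).
Position 15 falls in stream B as its term 7, giving 256.
Position 16 → stream B, term 8 = -512.
The 17th slot belongs to stream A; its 9th term is -144.
The 18th slot belongs to stream A; its 10th term is -159.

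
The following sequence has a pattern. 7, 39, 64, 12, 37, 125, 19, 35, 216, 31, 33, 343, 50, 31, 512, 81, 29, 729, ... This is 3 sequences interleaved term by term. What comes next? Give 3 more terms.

131, 27, 1000

The terms cycle through 3 interleaved subsequences.
Stream A: 7, 12, 19, 31, 50, 81 (each term equals the sum of the previous two).
Stream B: 39, 37, 35, 33, 31, 29 (arithmetic with common difference −2).
Stream C: 64, 125, 216, 343, 512, 729 (the cubes 4³, 5³, 6³, …).
The 19th slot belongs to stream A; its 7th term is 131.
Term 20 comes from stream B (its 7th entry): 27.
Position 21 falls in stream C as its term 7, giving 1000.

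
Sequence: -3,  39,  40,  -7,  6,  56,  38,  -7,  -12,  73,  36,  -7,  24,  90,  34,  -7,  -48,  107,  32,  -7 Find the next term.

Split by position mod 4 into 4 tracks.
Track A: -3, 6, -12, 24, -48. Geometric, ×-2 each step.
Track B: 39, 56, 73, 90, 107. Linear: a_n = 22 + 17·n.
Track C: 40, 38, 36, 34, 32. Linear: a_n = 42 − 2·n.
Track D: -7, -7, -7, -7, -7. The constant sequence -7.
Position 21 falls in track A as its term 6, giving 96.

96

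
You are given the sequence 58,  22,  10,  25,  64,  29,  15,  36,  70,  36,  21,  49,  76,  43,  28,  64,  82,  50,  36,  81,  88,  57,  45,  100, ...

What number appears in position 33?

106

Split by position mod 4: positions 1, 5, 9, … form one track, and each other residue class forms its own.
Subsequence A = 58, 64, 70, 76, 82, 88: arithmetic, step +6.
Subsequence B = 22, 29, 36, 43, 50, 57: arithmetic with common difference +7.
Subsequence C = 10, 15, 21, 28, 36, 45: triangular numbers n(n+1)/2 for n = 4, 5, ….
Subsequence D = 25, 36, 49, 64, 81, 100: consecutive squares n² from n = 5.
The 33rd slot belongs to subsequence A; its 9th term is 106.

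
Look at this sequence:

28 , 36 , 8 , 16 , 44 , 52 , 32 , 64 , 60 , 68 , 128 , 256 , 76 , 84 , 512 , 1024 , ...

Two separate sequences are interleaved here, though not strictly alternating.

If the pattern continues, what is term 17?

Reading positions in blocks of 4 reveals the pattern AABB — 2 tracks woven together.
Track A: 28, 36, 44, 52, 60, 68, 76, 84 — arithmetic with common difference +8.
Track B: 8, 16, 32, 64, 128, 256, 512, 1024 — a geometric progression (common ratio 2).
Position 17 falls in track A as its term 9, giving 92.

92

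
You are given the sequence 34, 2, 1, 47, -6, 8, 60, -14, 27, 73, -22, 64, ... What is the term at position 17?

The terms cycle through 3 interleaved subsequences.
Track A: 34, 47, 60, 73. Linear: a_n = 21 + 13·n.
Track B: 2, -6, -14, -22. Arithmetic, step −8.
Track C: 1, 8, 27, 64. The cubes 1³, 2³, 3³, ….
Term 17 comes from track B (its 6th entry): -38.

-38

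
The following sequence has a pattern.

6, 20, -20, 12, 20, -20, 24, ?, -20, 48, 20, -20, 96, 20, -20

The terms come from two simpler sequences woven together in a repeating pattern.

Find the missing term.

20

The slot pattern repeats as ABB (period 3), so there are 2 interleaved tracks.
Track A: 6, 12, 24, 48, 96. Multiplying by 2 each time.
Track B: 20, -20, 20, -20, ?, -20, 20, -20, 20, -20. The oscillation 20·(−1)^(n+1).
Track B's pattern makes the blank 20.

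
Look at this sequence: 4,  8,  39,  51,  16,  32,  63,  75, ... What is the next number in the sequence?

Reading positions in blocks of 4 reveals the pattern AABB — 2 tracks woven together.
Track A: 4, 8, 16, 32 — powers of 2.
Track B: 39, 51, 63, 75 — linear: a_n = 27 + 12·n.
Position 9 falls in track A as its term 5, giving 64.

64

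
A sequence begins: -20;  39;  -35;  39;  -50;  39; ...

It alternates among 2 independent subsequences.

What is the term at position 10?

39

Positions 1, 3, 5, … form one subsequence and positions 2, 4, 6, … form another.
Track A: -20, -35, -50 — linear: a_n = -5 − 15·n.
Track B: 39, 39, 39 — constant 39.
The 10th slot belongs to track B; its 5th term is 39.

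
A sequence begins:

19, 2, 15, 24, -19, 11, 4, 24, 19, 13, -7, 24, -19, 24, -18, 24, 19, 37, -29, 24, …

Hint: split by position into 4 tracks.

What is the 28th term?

Read the sequence 4 terms at a time; column i is its own pattern.
Track A is 19, -19, 19, -19, 19, which is the oscillation 19·(−1)^(n+1).
Track B is 2, 11, 13, 24, 37, which is Fibonacci-style (each term is the sum of the two before it).
Track C is 15, 4, -7, -18, -29, which is subtracting 11 each time.
Track D is 24, 24, 24, 24, 24, which is the constant sequence 24.
The 28th slot belongs to track D; its 7th term is 24.

24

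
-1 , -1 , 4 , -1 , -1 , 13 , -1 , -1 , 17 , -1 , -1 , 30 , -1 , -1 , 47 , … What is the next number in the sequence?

The slot pattern repeats as AAB (period 3), so there are 2 interleaved tracks.
Track A is -1, -1, -1, -1, -1, -1, -1, -1, -1, -1, which is the constant sequence -1.
Track B is 4, 13, 17, 30, 47, which is Fibonacci-style (each term is the sum of the two before it).
Position 16 falls in track A as its term 11, giving -1.

-1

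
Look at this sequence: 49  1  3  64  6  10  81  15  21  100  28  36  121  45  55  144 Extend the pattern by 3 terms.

66, 78, 169

Positions follow the repeating pattern ABB; grouping by letter gives 2 tracks.
Stream A is 49, 64, 81, 100, 121, 144, which is the squares 7², 8², 9², ….
Stream B is 1, 3, 6, 10, 15, 21, 28, 36, 45, 55, which is triangular numbers n(n+1)/2 for n = 1, 2, ….
Position 17 → stream B, term 11 = 66.
Term 18 comes from stream B (its 12th entry): 78.
Term 19 comes from stream A (its 7th entry): 169.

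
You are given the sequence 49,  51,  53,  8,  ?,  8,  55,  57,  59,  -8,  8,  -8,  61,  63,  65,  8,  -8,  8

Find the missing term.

-8

Positions follow the repeating pattern AAABBB; grouping by letter gives 2 tracks.
Subsequence A = 49, 51, 53, 55, 57, 59, 61, 63, 65: arithmetic, step +2.
Subsequence B = 8, ?, 8, -8, 8, -8, 8, -8, 8: alternating ±8.
So the missing entry in subsequence B is -8.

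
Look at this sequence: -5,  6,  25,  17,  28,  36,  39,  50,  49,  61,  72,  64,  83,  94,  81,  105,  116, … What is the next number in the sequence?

100

Positions follow the repeating pattern AAB; grouping by letter gives 2 tracks.
Track A: -5, 6, 17, 28, 39, 50, 61, 72, 83, 94, 105, 116. Linear: a_n = -16 + 11·n.
Track B: 25, 36, 49, 64, 81. The squares 5², 6², 7², ….
The 18th slot belongs to track B; its 6th term is 100.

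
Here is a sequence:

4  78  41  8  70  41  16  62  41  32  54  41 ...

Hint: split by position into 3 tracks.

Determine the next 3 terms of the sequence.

Taking every 3rd term gives 3 separate tracks.
Subsequence A: 4, 8, 16, 32. Geometric with ratio 2.
Subsequence B: 78, 70, 62, 54. Subtracting 8 each time.
Subsequence C: 41, 41, 41, 41. The constant sequence 41.
The 13th slot belongs to subsequence A; its 5th term is 64.
Position 14 falls in subsequence B as its term 5, giving 46.
Position 15 → subsequence C, term 5 = 41.

64, 46, 41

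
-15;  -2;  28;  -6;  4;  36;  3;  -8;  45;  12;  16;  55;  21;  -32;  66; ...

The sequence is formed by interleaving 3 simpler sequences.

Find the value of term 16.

30

Taking every 3rd term gives 3 separate tracks.
Track A = -15, -6, 3, 12, 21: linear: a_n = -24 + 9·n.
Track B = -2, 4, -8, 16, -32: geometric with ratio -2.
Track C = 28, 36, 45, 55, 66: triangular numbers starting at T_7.
Position 16 → track A, term 6 = 30.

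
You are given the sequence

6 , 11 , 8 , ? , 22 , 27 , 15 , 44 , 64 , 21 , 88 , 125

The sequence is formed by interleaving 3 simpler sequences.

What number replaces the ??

The terms cycle through 3 interleaved subsequences.
Stream A = 6, ?, 15, 21: triangular numbers n(n+1)/2 for n = 3, 4, ….
Stream B = 11, 22, 44, 88: multiplying by 2 each time.
Stream C = 8, 27, 64, 125: consecutive cubes n³ from n = 2.
Stream A's pattern makes the blank 10.

10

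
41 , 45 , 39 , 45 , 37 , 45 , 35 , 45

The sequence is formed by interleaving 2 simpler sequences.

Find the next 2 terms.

The terms cycle through 2 interleaved subsequences.
Track A: 41, 39, 37, 35. Arithmetic with common difference −2.
Track B: 45, 45, 45, 45. Constant 45.
The 9th slot belongs to track A; its 5th term is 33.
Position 10 → track B, term 5 = 45.

33, 45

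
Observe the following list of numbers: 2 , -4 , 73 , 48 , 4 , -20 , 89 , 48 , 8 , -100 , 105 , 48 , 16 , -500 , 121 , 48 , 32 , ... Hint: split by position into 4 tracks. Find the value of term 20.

The terms cycle through 4 interleaved subsequences.
Track A: 2, 4, 8, 16, 32. Powers of 2.
Track B: -4, -20, -100, -500. Geometric, ×5 each step.
Track C: 73, 89, 105, 121. Arithmetic, step +16.
Track D: 48, 48, 48, 48. Always 48.
Term 20 comes from track D (its 5th entry): 48.

48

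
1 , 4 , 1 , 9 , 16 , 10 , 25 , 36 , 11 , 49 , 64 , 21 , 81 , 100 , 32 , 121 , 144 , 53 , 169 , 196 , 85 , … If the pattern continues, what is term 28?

The slot pattern repeats as AAB (period 3), so there are 2 interleaved tracks.
Stream A: 1, 4, 9, 16, 25, 36, 49, 64, 81, 100, 121, 144, 169, 196 — perfect squares starting at 1².
Stream B: 1, 10, 11, 21, 32, 53, 85 — a Fibonacci-like recurrence a_n = a_{n-1} + a_{n-2}.
Position 28 falls in stream A as its term 19, giving 361.

361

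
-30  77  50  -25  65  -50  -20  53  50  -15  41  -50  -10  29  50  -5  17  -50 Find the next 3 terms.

Split by position mod 3 into 3 tracks.
Stream A: -30, -25, -20, -15, -10, -5 — linear: a_n = -35 + 5·n.
Stream B: 77, 65, 53, 41, 29, 17 — subtracting 12 each time.
Stream C: 50, -50, 50, -50, 50, -50 — alternating ±50.
Position 19 → stream A, term 7 = 0.
Position 20 falls in stream B as its term 7, giving 5.
The 21st slot belongs to stream C; its 7th term is 50.

0, 5, 50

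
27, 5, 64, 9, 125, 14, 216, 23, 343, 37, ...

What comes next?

512

Split by position mod 2 into 2 tracks.
Stream A: 27, 64, 125, 216, 343. Perfect cubes starting at 3³.
Stream B: 5, 9, 14, 23, 37. A Fibonacci-like recurrence a_n = a_{n-1} + a_{n-2}.
Position 11 falls in stream A as its term 6, giving 512.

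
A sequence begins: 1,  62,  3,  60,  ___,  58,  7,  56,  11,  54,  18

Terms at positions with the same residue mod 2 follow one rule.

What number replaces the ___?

Positions 1, 3, 5, … form one subsequence and positions 2, 4, 6, … form another.
Track A = 1, 3, ?, 7, 11, 18: each term equals the sum of the previous two.
Track B = 62, 60, 58, 56, 54: subtracting 2 each time.
So the missing entry in track A is 4.

4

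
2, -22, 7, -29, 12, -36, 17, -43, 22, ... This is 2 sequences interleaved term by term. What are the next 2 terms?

-50, 27

Odd-indexed and even-indexed terms follow separate rules.
Stream A: 2, 7, 12, 17, 22 (arithmetic, step +5).
Stream B: -22, -29, -36, -43 (linear: a_n = -15 − 7·n).
Position 10 → stream B, term 5 = -50.
Term 11 comes from stream A (its 6th entry): 27.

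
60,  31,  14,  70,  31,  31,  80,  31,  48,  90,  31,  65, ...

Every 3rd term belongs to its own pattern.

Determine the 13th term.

100

Read the sequence 3 terms at a time; column i is its own pattern.
Stream A: 60, 70, 80, 90. Arithmetic with common difference +10.
Stream B: 31, 31, 31, 31. Constant 31.
Stream C: 14, 31, 48, 65. Linear: a_n = -3 + 17·n.
Position 13 → stream A, term 5 = 100.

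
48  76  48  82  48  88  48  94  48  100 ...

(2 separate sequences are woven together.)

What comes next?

Positions 1, 3, 5, … form one subsequence and positions 2, 4, 6, … form another.
Track A: 48, 48, 48, 48, 48 — always 48.
Track B: 76, 82, 88, 94, 100 — adding 6 each time.
Position 11 → track A, term 6 = 48.

48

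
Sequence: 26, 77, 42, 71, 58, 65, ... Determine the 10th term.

Split by position mod 2 into 2 tracks.
Track A: 26, 42, 58 — arithmetic, step +16.
Track B: 77, 71, 65 — arithmetic with common difference −6.
Term 10 comes from track B (its 5th entry): 53.

53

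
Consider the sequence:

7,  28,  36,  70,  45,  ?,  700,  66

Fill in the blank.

Positions follow the repeating pattern ABB; grouping by letter gives 2 tracks.
Stream A: 7, 70, 700 — multiplying by 10 each time.
Stream B: 28, 36, 45, ?, 66 — the triangular numbers T_7, T_8, ….
Filling stream B at index 4 by its rule yields 55.

55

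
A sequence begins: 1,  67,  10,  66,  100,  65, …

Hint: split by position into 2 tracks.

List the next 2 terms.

Taking every 2nd term gives 2 separate tracks.
Track A: 1, 10, 100 (powers 10^0, 10^1, 10^2, …).
Track B: 67, 66, 65 (arithmetic, step −1).
Position 7 → track A, term 4 = 1000.
Term 8 comes from track B (its 4th entry): 64.

1000, 64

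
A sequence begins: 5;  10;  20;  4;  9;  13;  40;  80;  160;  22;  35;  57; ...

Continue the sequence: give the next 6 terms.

Reading positions in blocks of 6 reveals the pattern AAABBB — 2 tracks woven together.
Track A: 5, 10, 20, 40, 80, 160 — multiplying by 2 each time.
Track B: 4, 9, 13, 22, 35, 57 — a Fibonacci-like recurrence a_n = a_{n-1} + a_{n-2}.
Position 13 → track A, term 7 = 320.
Term 14 comes from track A (its 8th entry): 640.
The 15th slot belongs to track A; its 9th term is 1280.
Position 16 → track B, term 7 = 92.
The 17th slot belongs to track B; its 8th term is 149.
Term 18 comes from track B (its 9th entry): 241.

320, 640, 1280, 92, 149, 241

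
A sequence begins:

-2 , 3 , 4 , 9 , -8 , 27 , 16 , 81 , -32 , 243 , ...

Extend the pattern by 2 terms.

64, 729

The terms cycle through 2 interleaved subsequences.
Track A: -2, 4, -8, 16, -32 — multiplying by -2 each time.
Track B: 3, 9, 27, 81, 243 — powers of 3.
The 11th slot belongs to track A; its 6th term is 64.
Position 12 → track B, term 6 = 729.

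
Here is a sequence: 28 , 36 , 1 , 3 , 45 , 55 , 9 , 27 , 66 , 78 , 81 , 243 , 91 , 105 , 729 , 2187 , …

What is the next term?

120

Positions follow the repeating pattern AABB; grouping by letter gives 2 tracks.
Track A: 28, 36, 45, 55, 66, 78, 91, 105 — triangular numbers n(n+1)/2 for n = 7, 8, ….
Track B: 1, 3, 9, 27, 81, 243, 729, 2187 — successive powers of 3.
The 17th slot belongs to track A; its 9th term is 120.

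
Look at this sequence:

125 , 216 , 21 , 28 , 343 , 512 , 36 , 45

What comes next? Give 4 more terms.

The slot pattern repeats as AABB (period 4), so there are 2 interleaved tracks.
Track A = 125, 216, 343, 512: the cubes 5³, 6³, 7³, ….
Track B = 21, 28, 36, 45: triangular numbers starting at T_6.
Position 9 falls in track A as its term 5, giving 729.
Position 10 falls in track A as its term 6, giving 1000.
The 11th slot belongs to track B; its 5th term is 55.
Position 12 → track B, term 6 = 66.

729, 1000, 55, 66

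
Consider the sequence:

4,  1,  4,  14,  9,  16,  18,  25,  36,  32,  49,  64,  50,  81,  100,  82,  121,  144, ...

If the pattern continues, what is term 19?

Positions follow the repeating pattern ABB; grouping by letter gives 2 tracks.
Track A: 4, 14, 18, 32, 50, 82. A Fibonacci-like recurrence a_n = a_{n-1} + a_{n-2}.
Track B: 1, 4, 9, 16, 25, 36, 49, 64, 81, 100, 121, 144. Perfect squares starting at 1².
Term 19 comes from track A (its 7th entry): 132.

132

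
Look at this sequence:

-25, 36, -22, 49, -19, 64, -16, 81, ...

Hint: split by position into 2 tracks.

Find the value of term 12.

Split by position mod 2 into 2 tracks.
Stream A = -25, -22, -19, -16: arithmetic, step +3.
Stream B = 36, 49, 64, 81: consecutive squares n² from n = 6.
The 12th slot belongs to stream B; its 6th term is 121.

121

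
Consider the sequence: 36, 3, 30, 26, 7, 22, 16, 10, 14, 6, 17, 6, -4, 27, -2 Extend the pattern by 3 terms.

The terms cycle through 3 interleaved subsequences.
Track A: 36, 26, 16, 6, -4 — arithmetic, step −10.
Track B: 3, 7, 10, 17, 27 — each term equals the sum of the previous two.
Track C: 30, 22, 14, 6, -2 — linear: a_n = 38 − 8·n.
The 16th slot belongs to track A; its 6th term is -14.
Position 17 falls in track B as its term 6, giving 44.
The 18th slot belongs to track C; its 6th term is -10.

-14, 44, -10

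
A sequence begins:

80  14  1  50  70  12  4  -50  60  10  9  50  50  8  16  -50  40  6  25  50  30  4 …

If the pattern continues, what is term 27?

The terms cycle through 4 interleaved subsequences.
Track A = 80, 70, 60, 50, 40, 30: arithmetic, step −10.
Track B = 14, 12, 10, 8, 6, 4: linear: a_n = 16 − 2·n.
Track C = 1, 4, 9, 16, 25: consecutive squares n² from n = 1.
Track D = 50, -50, 50, -50, 50: oscillating between 50 and -50.
Position 27 falls in track C as its term 7, giving 49.

49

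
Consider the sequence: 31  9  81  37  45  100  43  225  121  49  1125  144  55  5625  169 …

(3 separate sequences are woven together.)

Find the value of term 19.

Split by position mod 3 into 3 tracks.
Track A = 31, 37, 43, 49, 55: arithmetic, step +6.
Track B = 9, 45, 225, 1125, 5625: multiplying by 5 each time.
Track C = 81, 100, 121, 144, 169: perfect squares starting at 9².
The 19th slot belongs to track A; its 7th term is 67.

67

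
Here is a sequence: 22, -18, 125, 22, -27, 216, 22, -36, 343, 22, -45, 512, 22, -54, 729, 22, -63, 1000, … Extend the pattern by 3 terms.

22, -72, 1331

Split by position mod 3: positions 1, 4, 7, … form one track, and each other residue class forms its own.
Stream A: 22, 22, 22, 22, 22, 22. Constant 22.
Stream B: -18, -27, -36, -45, -54, -63. Arithmetic, step −9.
Stream C: 125, 216, 343, 512, 729, 1000. The cubes 5³, 6³, 7³, ….
The 19th slot belongs to stream A; its 7th term is 22.
The 20th slot belongs to stream B; its 7th term is -72.
Position 21 → stream C, term 7 = 1331.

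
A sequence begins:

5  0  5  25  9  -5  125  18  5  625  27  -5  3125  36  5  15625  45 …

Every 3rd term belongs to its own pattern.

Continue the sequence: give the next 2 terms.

-5, 78125

Split by position mod 3: positions 1, 4, 7, … form one track, and each other residue class forms its own.
Track A is 5, 25, 125, 625, 3125, 15625, which is geometric with ratio 5.
Track B is 0, 9, 18, 27, 36, 45, which is adding 9 each time.
Track C is 5, -5, 5, -5, 5, which is alternating ±5.
Position 18 → track C, term 6 = -5.
Position 19 falls in track A as its term 7, giving 78125.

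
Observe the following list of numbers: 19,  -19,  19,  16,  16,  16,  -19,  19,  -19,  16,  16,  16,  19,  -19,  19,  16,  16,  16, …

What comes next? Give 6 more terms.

Positions follow the repeating pattern AAABBB; grouping by letter gives 2 tracks.
Subsequence A: 19, -19, 19, -19, 19, -19, 19, -19, 19 — oscillating between 19 and -19.
Subsequence B: 16, 16, 16, 16, 16, 16, 16, 16, 16 — constant 16.
Position 19 → subsequence A, term 10 = -19.
Position 20 falls in subsequence A as its term 11, giving 19.
The 21st slot belongs to subsequence A; its 12th term is -19.
Position 22 falls in subsequence B as its term 10, giving 16.
The 23rd slot belongs to subsequence B; its 11th term is 16.
Term 24 comes from subsequence B (its 12th entry): 16.

-19, 19, -19, 16, 16, 16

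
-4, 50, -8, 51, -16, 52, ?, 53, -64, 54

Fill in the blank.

Taking every 2nd term gives 2 separate tracks.
Stream A is -4, -8, -16, ?, -64, which is multiplying by 2 each time.
Stream B is 50, 51, 52, 53, 54, which is linear: a_n = 49 + n.
The gap is stream A's term 4; the rule gives -32.

-32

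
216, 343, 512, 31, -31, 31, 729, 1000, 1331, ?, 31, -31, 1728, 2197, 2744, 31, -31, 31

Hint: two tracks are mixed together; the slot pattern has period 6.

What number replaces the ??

-31

Reading positions in blocks of 6 reveals the pattern AAABBB — 2 tracks woven together.
Track A: 216, 343, 512, 729, 1000, 1331, 1728, 2197, 2744 (the cubes 6³, 7³, 8³, …).
Track B: 31, -31, 31, ?, 31, -31, 31, -31, 31 (the oscillation 31·(−1)^(n+1)).
So the missing entry in track B is -31.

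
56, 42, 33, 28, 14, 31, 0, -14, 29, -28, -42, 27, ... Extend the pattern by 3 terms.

-56, -70, 25

Positions follow the repeating pattern AAB; grouping by letter gives 2 tracks.
Stream A: 56, 42, 28, 14, 0, -14, -28, -42 (arithmetic, step −14).
Stream B: 33, 31, 29, 27 (linear: a_n = 35 − 2·n).
Term 13 comes from stream A (its 9th entry): -56.
Position 14 → stream A, term 10 = -70.
Position 15 → stream B, term 5 = 25.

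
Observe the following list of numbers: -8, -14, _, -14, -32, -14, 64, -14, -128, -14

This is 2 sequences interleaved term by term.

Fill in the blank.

Split by position mod 2 into 2 tracks.
Track A = -8, ?, -32, 64, -128: geometric, ×-2 each step.
Track B = -14, -14, -14, -14, -14: constant -14.
The gap is track A's term 2; the rule gives 16.

16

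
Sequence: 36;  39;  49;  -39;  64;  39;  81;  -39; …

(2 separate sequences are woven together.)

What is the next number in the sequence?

Taking every 2nd term gives 2 separate tracks.
Stream A is 36, 49, 64, 81, which is the squares 6², 7², 8², ….
Stream B is 39, -39, 39, -39, which is alternating ±39.
The 9th slot belongs to stream A; its 5th term is 100.

100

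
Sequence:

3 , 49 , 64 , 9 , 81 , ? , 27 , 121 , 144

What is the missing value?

The slot pattern repeats as ABB (period 3), so there are 2 interleaved tracks.
Track A: 3, 9, 27 (successive powers of 3).
Track B: 49, 64, 81, ?, 121, 144 (the squares 7², 8², 9², …).
Filling track B at index 4 by its rule yields 100.

100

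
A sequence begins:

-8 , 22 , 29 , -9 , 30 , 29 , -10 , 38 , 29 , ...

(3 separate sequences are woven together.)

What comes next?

Split by position mod 3 into 3 tracks.
Track A is -8, -9, -10, which is subtracting 1 each time.
Track B is 22, 30, 38, which is arithmetic, step +8.
Track C is 29, 29, 29, which is constant 29.
Position 10 falls in track A as its term 4, giving -11.

-11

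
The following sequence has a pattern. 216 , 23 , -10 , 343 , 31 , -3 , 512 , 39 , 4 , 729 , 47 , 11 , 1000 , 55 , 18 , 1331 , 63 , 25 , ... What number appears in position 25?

Split by position mod 3 into 3 tracks.
Stream A is 216, 343, 512, 729, 1000, 1331, which is consecutive cubes n³ from n = 6.
Stream B is 23, 31, 39, 47, 55, 63, which is arithmetic, step +8.
Stream C is -10, -3, 4, 11, 18, 25, which is adding 7 each time.
The 25th slot belongs to stream A; its 9th term is 2744.

2744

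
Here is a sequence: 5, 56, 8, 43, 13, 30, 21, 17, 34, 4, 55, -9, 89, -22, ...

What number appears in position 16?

-35

Split by position mod 2 into 2 tracks.
Stream A is 5, 8, 13, 21, 34, 55, 89, which is Fibonacci-style (each term is the sum of the two before it).
Stream B is 56, 43, 30, 17, 4, -9, -22, which is arithmetic with common difference −13.
The 16th slot belongs to stream B; its 8th term is -35.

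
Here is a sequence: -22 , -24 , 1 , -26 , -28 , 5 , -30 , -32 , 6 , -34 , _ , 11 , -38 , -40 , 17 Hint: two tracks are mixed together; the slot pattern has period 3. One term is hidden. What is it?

-36

Reading positions in blocks of 3 reveals the pattern AAB — 2 tracks woven together.
Track A is -22, -24, -26, -28, -30, -32, -34, ?, -38, -40, which is subtracting 2 each time.
Track B is 1, 5, 6, 11, 17, which is Fibonacci-style (each term is the sum of the two before it).
Track A's pattern makes the blank -36.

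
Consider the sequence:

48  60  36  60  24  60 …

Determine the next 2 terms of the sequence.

12, 60

The terms cycle through 2 interleaved subsequences.
Stream A: 48, 36, 24 — linear: a_n = 60 − 12·n.
Stream B: 60, 60, 60 — the constant sequence 60.
Position 7 → stream A, term 4 = 12.
Position 8 falls in stream B as its term 4, giving 60.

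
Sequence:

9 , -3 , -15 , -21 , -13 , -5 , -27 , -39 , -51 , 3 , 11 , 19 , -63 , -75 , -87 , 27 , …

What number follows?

The slot pattern repeats as AAABBB (period 6), so there are 2 interleaved tracks.
Subsequence A: 9, -3, -15, -27, -39, -51, -63, -75, -87. Arithmetic with common difference −12.
Subsequence B: -21, -13, -5, 3, 11, 19, 27. Arithmetic, step +8.
Position 17 falls in subsequence B as its term 8, giving 35.

35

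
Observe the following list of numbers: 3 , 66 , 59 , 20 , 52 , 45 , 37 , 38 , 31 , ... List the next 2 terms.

54, 24

Reading positions in blocks of 3 reveals the pattern ABB — 2 tracks woven together.
Stream A: 3, 20, 37 (arithmetic with common difference +17).
Stream B: 66, 59, 52, 45, 38, 31 (arithmetic, step −7).
Term 10 comes from stream A (its 4th entry): 54.
The 11th slot belongs to stream B; its 7th term is 24.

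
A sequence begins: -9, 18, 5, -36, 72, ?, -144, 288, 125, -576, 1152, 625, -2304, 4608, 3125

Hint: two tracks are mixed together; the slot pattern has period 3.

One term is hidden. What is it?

25

Positions follow the repeating pattern AAB; grouping by letter gives 2 tracks.
Track A: -9, 18, -36, 72, -144, 288, -576, 1152, -2304, 4608 — a geometric progression (common ratio -2).
Track B: 5, ?, 125, 625, 3125 — powers of 5.
So the missing entry in track B is 25.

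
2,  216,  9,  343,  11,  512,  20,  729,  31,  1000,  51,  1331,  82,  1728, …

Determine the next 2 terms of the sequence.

Odd-indexed and even-indexed terms follow separate rules.
Track A: 2, 9, 11, 20, 31, 51, 82 — each term equals the sum of the previous two.
Track B: 216, 343, 512, 729, 1000, 1331, 1728 — the cubes 6³, 7³, 8³, ….
The 15th slot belongs to track A; its 8th term is 133.
Term 16 comes from track B (its 8th entry): 2197.

133, 2197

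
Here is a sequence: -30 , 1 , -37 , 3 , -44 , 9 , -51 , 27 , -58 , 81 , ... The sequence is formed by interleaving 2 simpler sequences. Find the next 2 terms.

-65, 243

Positions 1, 3, 5, … form one subsequence and positions 2, 4, 6, … form another.
Track A: -30, -37, -44, -51, -58 — arithmetic, step −7.
Track B: 1, 3, 9, 27, 81 — powers 3^0, 3^1, 3^2, ….
Term 11 comes from track A (its 6th entry): -65.
Position 12 falls in track B as its term 6, giving 243.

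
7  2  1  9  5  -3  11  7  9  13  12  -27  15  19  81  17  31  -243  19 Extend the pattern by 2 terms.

Taking every 3rd term gives 3 separate tracks.
Subsequence A: 7, 9, 11, 13, 15, 17, 19 (linear: a_n = 5 + 2·n).
Subsequence B: 2, 5, 7, 12, 19, 31 (each term equals the sum of the previous two).
Subsequence C: 1, -3, 9, -27, 81, -243 (multiplying by -3 each time).
The 20th slot belongs to subsequence B; its 7th term is 50.
The 21st slot belongs to subsequence C; its 7th term is 729.

50, 729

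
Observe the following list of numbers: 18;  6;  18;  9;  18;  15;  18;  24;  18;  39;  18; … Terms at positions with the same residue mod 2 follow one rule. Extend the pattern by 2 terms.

63, 18

Positions 1, 3, 5, … form one subsequence and positions 2, 4, 6, … form another.
Stream A: 18, 18, 18, 18, 18, 18 (always 18).
Stream B: 6, 9, 15, 24, 39 (Fibonacci-style (each term is the sum of the two before it)).
Position 12 falls in stream B as its term 6, giving 63.
The 13th slot belongs to stream A; its 7th term is 18.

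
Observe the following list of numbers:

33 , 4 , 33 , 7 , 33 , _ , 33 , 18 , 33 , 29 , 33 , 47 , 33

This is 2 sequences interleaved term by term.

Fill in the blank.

11

The terms cycle through 2 interleaved subsequences.
Subsequence A = 33, 33, 33, 33, 33, 33, 33: the constant sequence 33.
Subsequence B = 4, 7, ?, 18, 29, 47: each term equals the sum of the previous two.
Filling subsequence B at index 3 by its rule yields 11.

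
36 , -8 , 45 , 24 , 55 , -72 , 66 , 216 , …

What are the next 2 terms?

78, -648

The terms cycle through 2 interleaved subsequences.
Stream A: 36, 45, 55, 66 (triangular numbers n(n+1)/2 for n = 8, 9, …).
Stream B: -8, 24, -72, 216 (geometric, ×-3 each step).
Term 9 comes from stream A (its 5th entry): 78.
Position 10 → stream B, term 5 = -648.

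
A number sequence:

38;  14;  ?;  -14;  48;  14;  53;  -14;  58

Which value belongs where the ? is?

Split by position mod 2 into 2 tracks.
Track A: 38, ?, 48, 53, 58 (arithmetic, step +5).
Track B: 14, -14, 14, -14 (the oscillation 14·(−1)^(n+1)).
Filling track A at index 2 by its rule yields 43.

43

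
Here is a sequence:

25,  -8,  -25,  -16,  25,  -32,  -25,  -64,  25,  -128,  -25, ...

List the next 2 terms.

-256, 25

Taking every 2nd term gives 2 separate tracks.
Track A: 25, -25, 25, -25, 25, -25 (alternating ±25).
Track B: -8, -16, -32, -64, -128 (a geometric progression (common ratio 2)).
Position 12 falls in track B as its term 6, giving -256.
Position 13 → track A, term 7 = 25.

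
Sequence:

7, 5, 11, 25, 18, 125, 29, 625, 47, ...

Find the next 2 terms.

The terms cycle through 2 interleaved subsequences.
Track A: 7, 11, 18, 29, 47. Fibonacci-style (each term is the sum of the two before it).
Track B: 5, 25, 125, 625. Powers of 5.
Position 10 → track B, term 5 = 3125.
Position 11 → track A, term 6 = 76.

3125, 76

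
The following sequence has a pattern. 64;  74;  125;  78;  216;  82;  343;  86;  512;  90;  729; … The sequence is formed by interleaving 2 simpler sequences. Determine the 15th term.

1331

Odd-indexed and even-indexed terms follow separate rules.
Subsequence A: 64, 125, 216, 343, 512, 729. Perfect cubes starting at 4³.
Subsequence B: 74, 78, 82, 86, 90. Linear: a_n = 70 + 4·n.
Position 15 falls in subsequence A as its term 8, giving 1331.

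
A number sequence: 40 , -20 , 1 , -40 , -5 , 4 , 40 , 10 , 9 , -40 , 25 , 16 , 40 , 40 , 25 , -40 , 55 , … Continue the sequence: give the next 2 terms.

Taking every 3rd term gives 3 separate tracks.
Track A: 40, -40, 40, -40, 40, -40 (oscillating between 40 and -40).
Track B: -20, -5, 10, 25, 40, 55 (arithmetic, step +15).
Track C: 1, 4, 9, 16, 25 (consecutive squares n² from n = 1).
Position 18 → track C, term 6 = 36.
Term 19 comes from track A (its 7th entry): 40.

36, 40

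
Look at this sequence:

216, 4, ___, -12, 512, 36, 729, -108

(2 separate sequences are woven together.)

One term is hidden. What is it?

343

Positions 1, 3, 5, … form one subsequence and positions 2, 4, 6, … form another.
Subsequence A: 216, ?, 512, 729 (consecutive cubes n³ from n = 6).
Subsequence B: 4, -12, 36, -108 (geometric, ×-3 each step).
So the missing entry in subsequence A is 343.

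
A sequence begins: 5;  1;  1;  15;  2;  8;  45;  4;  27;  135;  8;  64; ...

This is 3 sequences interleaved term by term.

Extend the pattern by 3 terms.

405, 16, 125

Read the sequence 3 terms at a time; column i is its own pattern.
Subsequence A = 5, 15, 45, 135: multiplying by 3 each time.
Subsequence B = 1, 2, 4, 8: successive powers of 2.
Subsequence C = 1, 8, 27, 64: perfect cubes starting at 1³.
The 13th slot belongs to subsequence A; its 5th term is 405.
Position 14 falls in subsequence B as its term 5, giving 16.
Position 15 → subsequence C, term 5 = 125.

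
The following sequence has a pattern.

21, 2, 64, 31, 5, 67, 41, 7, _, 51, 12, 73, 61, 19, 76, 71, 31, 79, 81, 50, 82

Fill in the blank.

Split by position mod 3 into 3 tracks.
Stream A: 21, 31, 41, 51, 61, 71, 81 — adding 10 each time.
Stream B: 2, 5, 7, 12, 19, 31, 50 — Fibonacci-style (each term is the sum of the two before it).
Stream C: 64, 67, ?, 73, 76, 79, 82 — arithmetic with common difference +3.
The gap is stream C's term 3; the rule gives 70.

70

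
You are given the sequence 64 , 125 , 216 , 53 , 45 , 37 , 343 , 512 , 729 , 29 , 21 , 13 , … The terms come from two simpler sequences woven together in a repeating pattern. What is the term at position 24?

Positions follow the repeating pattern AAABBB; grouping by letter gives 2 tracks.
Track A is 64, 125, 216, 343, 512, 729, which is perfect cubes starting at 4³.
Track B is 53, 45, 37, 29, 21, 13, which is arithmetic with common difference −8.
Position 24 → track B, term 12 = -35.

-35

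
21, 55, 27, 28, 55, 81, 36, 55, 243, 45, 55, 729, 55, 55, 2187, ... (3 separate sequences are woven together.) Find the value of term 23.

55

Read the sequence 3 terms at a time; column i is its own pattern.
Track A = 21, 28, 36, 45, 55: triangular numbers starting at T_6.
Track B = 55, 55, 55, 55, 55: the constant sequence 55.
Track C = 27, 81, 243, 729, 2187: successive powers of 3.
Term 23 comes from track B (its 8th entry): 55.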